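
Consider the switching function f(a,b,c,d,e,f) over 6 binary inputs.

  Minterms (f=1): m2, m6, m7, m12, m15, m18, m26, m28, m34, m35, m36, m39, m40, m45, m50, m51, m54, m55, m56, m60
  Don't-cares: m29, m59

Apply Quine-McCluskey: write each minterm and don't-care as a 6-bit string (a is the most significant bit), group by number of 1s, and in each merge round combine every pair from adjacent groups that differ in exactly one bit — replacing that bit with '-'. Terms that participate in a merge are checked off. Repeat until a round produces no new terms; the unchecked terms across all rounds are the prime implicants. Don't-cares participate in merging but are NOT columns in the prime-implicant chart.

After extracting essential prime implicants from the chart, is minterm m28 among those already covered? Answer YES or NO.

Round 0: 000010✓ 000110✓ 000111✓ 001100✓ 001111✓ 010010✓ 011010✓ 011100✓ 011101✓ 100010✓ 100011✓ 100100 100111✓ 101000✓ 101101 110010✓ 110011✓ 110110✓ 110111✓ 111000✓ 111011✓ 111100✓
Round 1: -00010✓ -00111 -10010✓ -11100 0-0010✓ 0-1100 00-111 000-10 00011- 01-010 01110- 1-0010✓ 1-0011✓ 1-0111✓ 1-1000 100-11✓ 10001-✓ 11-011 110-10✓ 110-11✓ 11001-✓ 11011-✓ 111-00
Round 2: --0010 1-0-11 1-001- 110-1-
PIs = {--0010, -00111, -11100, 0-1100, 00-111, 000-10, 00011-, 01-010, 01110-, 1-0-11, 1-001-, 1-1000, 100100, 101101, 11-011, 110-1-, 111-00}
Coverage chart:
  m2: --0010,000-10
  m6: 000-10,00011-
  m7: -00111,00-111,00011-
  m12: 0-1100 ←essential
  m15: 00-111 ←essential
  m18: --0010,01-010
  m26: 01-010 ←essential
  m28: -11100,0-1100,01110-
  m34: --0010,1-001-
  m35: 1-0-11,1-001-
  m36: 100100 ←essential
  m39: -00111,1-0-11
  m40: 1-1000 ←essential
  m45: 101101 ←essential
  m50: --0010,1-001-,110-1-
  m51: 1-0-11,1-001-,11-011,110-1-
  m54: 110-1- ←essential
  m55: 1-0-11,110-1-
  m56: 1-1000,111-00
  m60: -11100,111-00
Essential: 0-1100, 00-111, 01-010, 1-1000, 100100, 101101, 110-1-

YES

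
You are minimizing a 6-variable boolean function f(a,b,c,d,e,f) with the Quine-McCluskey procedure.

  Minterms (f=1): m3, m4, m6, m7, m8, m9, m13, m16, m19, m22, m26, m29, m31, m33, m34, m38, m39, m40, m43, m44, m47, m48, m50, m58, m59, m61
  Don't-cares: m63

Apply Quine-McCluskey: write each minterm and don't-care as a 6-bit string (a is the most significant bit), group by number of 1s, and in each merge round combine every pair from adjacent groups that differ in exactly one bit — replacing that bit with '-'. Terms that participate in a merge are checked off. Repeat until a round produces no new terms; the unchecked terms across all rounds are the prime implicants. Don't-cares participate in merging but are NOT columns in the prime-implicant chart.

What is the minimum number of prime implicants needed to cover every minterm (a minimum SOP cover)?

13

[col 0] 000011*, 000100*, 000110*, 000111*, 001000*, 001001*, 001101*, 010000*, 010011*, 010110*, 011010*, 011101*, 011111*, 100001, 100010*, 100110*, 100111*, 101000*, 101011*, 101100*, 101111*, 110000*, 110010*, 111010*, 111011*, 111101*, 111111*
[col 1] -00110*, -00111*, -01000, -10000, -11010, -11101*, -11111*, 0-0011, 0-0110, 0-1101, 000-11, 0001-0, 00011-*, 001-01, 00100-, 0111-1*, 1-0010, 1-1011*, 1-1111*, 10-111, 100-10, 10011-*, 101-00, 101-11*, 11-010, 1100-0, 111-11*, 11101-, 1111-1*
[col 2] -0011-, -111-1, 1-1-11
Prime implicants: -0011-, -01000, -10000, -11010, -111-1, 0-0011, 0-0110, 0-1101, 000-11, 0001-0, 001-01, 00100-, 1-0010, 1-1-11, 10-111, 100-10, 100001, 101-00, 11-010, 1100-0, 11101-
PI chart (minterm → PIs covering it):
  3 | 0-0011,000-11
  4 | 0001-0  (sole → essential)
  6 | -0011-,0-0110,0001-0
  7 | -0011-,000-11
  8 | -01000,00100-
  9 | 001-01,00100-
  13 | 0-1101,001-01
  16 | -10000  (sole → essential)
  19 | 0-0011  (sole → essential)
  22 | 0-0110  (sole → essential)
  26 | -11010  (sole → essential)
  29 | -111-1,0-1101
  31 | -111-1  (sole → essential)
  33 | 100001  (sole → essential)
  34 | 1-0010,100-10
  38 | -0011-,100-10
  39 | -0011-,10-111
  40 | -01000,101-00
  43 | 1-1-11  (sole → essential)
  44 | 101-00  (sole → essential)
  47 | 1-1-11,10-111
  48 | -10000,1100-0
  50 | 1-0010,11-010,1100-0
  58 | -11010,11-010,11101-
  59 | 1-1-11,11101-
  61 | -111-1  (sole → essential)
Essential prime implicants: -10000, -11010, -111-1, 0-0011, 0-0110, 0001-0, 1-1-11, 100001, 101-00
Petrick residual → -0011-, -01000, 001-01, 1-0010
Minimum SOP uses 13 PIs: b'c'de + b'cd'e'f' + bc'd'e'f' + bcd'ef' + bcdf + a'c'd'ef + a'c'def' + a'b'c'df' + a'b'ce'f + ac'd'ef' + acef + ab'c'd'e'f + ab'ce'f'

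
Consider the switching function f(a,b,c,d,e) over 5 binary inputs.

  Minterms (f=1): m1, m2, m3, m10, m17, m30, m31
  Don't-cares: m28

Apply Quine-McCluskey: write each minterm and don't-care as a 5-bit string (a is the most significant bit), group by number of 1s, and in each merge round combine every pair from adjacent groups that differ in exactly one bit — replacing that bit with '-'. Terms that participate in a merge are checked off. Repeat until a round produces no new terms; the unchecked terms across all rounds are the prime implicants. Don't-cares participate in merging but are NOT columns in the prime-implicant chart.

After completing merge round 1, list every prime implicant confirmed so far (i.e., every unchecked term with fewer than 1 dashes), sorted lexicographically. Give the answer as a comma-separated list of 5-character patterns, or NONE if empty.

[col 0] 00001*, 00010*, 00011*, 01010*, 10001*, 11100*, 11110*, 11111*
[col 1] -0001, 0-010, 000-1, 0001-, 111-0, 1111-
Prime implicants: -0001, 0-010, 000-1, 0001-, 111-0, 1111-

NONE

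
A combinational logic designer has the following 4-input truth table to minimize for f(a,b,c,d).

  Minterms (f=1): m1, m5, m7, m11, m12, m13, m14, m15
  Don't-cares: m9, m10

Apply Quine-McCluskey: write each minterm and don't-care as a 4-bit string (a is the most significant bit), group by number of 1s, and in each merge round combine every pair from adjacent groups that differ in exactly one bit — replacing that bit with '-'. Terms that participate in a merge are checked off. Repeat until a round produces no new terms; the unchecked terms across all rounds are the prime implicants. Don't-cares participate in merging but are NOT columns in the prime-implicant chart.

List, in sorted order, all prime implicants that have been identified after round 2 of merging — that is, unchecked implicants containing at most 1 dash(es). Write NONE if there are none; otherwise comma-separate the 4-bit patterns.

Round 0: 0001✓ 0101✓ 0111✓ 1001✓ 1010✓ 1011✓ 1100✓ 1101✓ 1110✓ 1111✓
Round 1: -001✓ -101✓ -111✓ 0-01✓ 01-1✓ 1-01✓ 1-10✓ 1-11✓ 10-1✓ 101-✓ 11-0✓ 11-1✓ 110-✓ 111-✓
Round 2: --01 -1-1 1--1 1-1- 11--
PIs = {--01, -1-1, 1--1, 1-1-, 11--}

NONE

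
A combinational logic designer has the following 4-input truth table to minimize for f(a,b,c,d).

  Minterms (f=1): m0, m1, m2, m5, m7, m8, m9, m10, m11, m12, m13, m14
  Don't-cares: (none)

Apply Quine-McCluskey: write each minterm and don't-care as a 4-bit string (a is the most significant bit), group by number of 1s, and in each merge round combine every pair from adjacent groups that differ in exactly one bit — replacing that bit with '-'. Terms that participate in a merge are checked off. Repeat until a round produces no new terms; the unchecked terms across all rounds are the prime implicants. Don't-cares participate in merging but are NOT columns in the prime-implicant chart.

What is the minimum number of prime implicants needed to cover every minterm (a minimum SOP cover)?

5

[col 0] 0000*, 0001*, 0010*, 0101*, 0111*, 1000*, 1001*, 1010*, 1011*, 1100*, 1101*, 1110*
[col 1] -000*, -001*, -010*, -101*, 0-01*, 00-0*, 000-*, 01-1, 1-00*, 1-01*, 1-10*, 10-0*, 10-1*, 100-*, 101-*, 11-0*, 110-*
[col 2] --01, -0-0, -00-, 1--0, 1-0-, 10--
Prime implicants: --01, -0-0, -00-, 01-1, 1--0, 1-0-, 10--
PI chart (minterm → PIs covering it):
  0 | -0-0,-00-
  1 | --01,-00-
  2 | -0-0  (sole → essential)
  5 | --01,01-1
  7 | 01-1  (sole → essential)
  8 | -0-0,-00-,1--0,1-0-,10--
  9 | --01,-00-,1-0-,10--
  10 | -0-0,1--0,10--
  11 | 10--  (sole → essential)
  12 | 1--0,1-0-
  13 | --01,1-0-
  14 | 1--0  (sole → essential)
Essential prime implicants: -0-0, 01-1, 1--0, 10--
Petrick residual → --01
Minimum SOP uses 5 PIs: c'd + b'd' + a'bd + ad' + ab'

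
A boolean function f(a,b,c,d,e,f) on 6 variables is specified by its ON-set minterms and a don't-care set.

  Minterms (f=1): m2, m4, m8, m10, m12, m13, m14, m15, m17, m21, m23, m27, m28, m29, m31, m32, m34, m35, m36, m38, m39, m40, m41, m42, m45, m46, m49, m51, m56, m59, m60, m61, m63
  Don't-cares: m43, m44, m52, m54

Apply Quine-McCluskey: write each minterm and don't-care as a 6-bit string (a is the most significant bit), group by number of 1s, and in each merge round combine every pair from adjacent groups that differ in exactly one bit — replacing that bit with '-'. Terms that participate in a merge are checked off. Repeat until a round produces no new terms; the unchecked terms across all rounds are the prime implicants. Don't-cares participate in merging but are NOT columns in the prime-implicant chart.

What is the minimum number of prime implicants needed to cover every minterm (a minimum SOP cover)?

13

Round 0: 000010✓ 000100✓ 001000✓ 001010✓ 001100✓ 001101✓ 001110✓ 001111✓ 010001✓ 010101✓ 010111✓ 011011✓ 011100✓ 011101✓ 011111✓ 100000✓ 100010✓ 100011✓ 100100✓ 100110✓ 100111✓ 101000✓ 101001✓ 101010✓ 101011✓ 101100✓ 101101✓ 101110✓ 110001✓ 110011✓ 110100✓ 110110✓ 111000✓ 111011✓ 111100✓ 111101✓ 111111✓
Round 1: -00010✓ -00100✓ -01000✓ -01010✓ -01100✓ -01101✓ -01110✓ -10001 -11011✓ -11100✓ -11101✓ -11111✓ 0-1100✓ 0-1101✓ 0-1111✓ 00-010✓ 00-100✓ 001-00✓ 001-10✓ 0010-0✓ 0011-0✓ 0011-1✓ 00110-✓ 00111-✓ 01-101✓ 01-111✓ 010-01 0101-1✓ 011-11✓ 0111-1✓ 01110-✓ 1-0011✓ 1-0100✓ 1-0110✓ 1-1000✓ 1-1011✓ 1-1100✓ 1-1101✓ 10-000✓ 10-010✓ 10-011✓ 10-100✓ 10-110✓ 100-00✓ 100-10✓ 100-11✓ 1000-0✓ 10001-✓ 1001-0✓ 10011-✓ 101-00✓ 101-01✓ 101-10✓ 1010-0✓ 1010-1✓ 10100-✓ 10101-✓ 1011-0✓ 10110-✓ 11-011✓ 11-100✓ 1100-1 1101-0✓ 111-00✓ 111-11✓ 1111-1✓ 11110-✓
Round 2: --1100✓ --1101✓ -0-010 -0-100 -01-00✓ -01-10✓ -010-0✓ -011-0✓ -0110-✓ -11-11 -111-1 -1110-✓ 0-11-1 0-110-✓ 001--0✓ 0011-- 01-1-1 1--011 1--100 1-01-0 1-1-00 1-110-✓ 10--00✓ 10--10✓ 10-0-0✓ 10-01- 10-1-0✓ 100--0✓ 100-1- 101--0✓ 101-0- 1010--
Round 3: --110- -01--0 10---0
PIs = {--110-, -0-010, -0-100, -01--0, -10001, -11-11, -111-1, 0-11-1, 0011--, 01-1-1, 010-01, 1--011, 1--100, 1-01-0, 1-1-00, 10---0, 10-01-, 100-1-, 101-0-, 1010--, 1100-1}
Coverage chart:
  m2: -0-010 ←essential
  m4: -0-100 ←essential
  m8: -01--0 ←essential
  m10: -0-010,-01--0
  m12: --110-,-0-100,-01--0,0011--
  m13: --110-,0-11-1,0011--
  m14: -01--0,0011--
  m15: 0-11-1,0011--
  m17: -10001,010-01
  m21: 01-1-1,010-01
  m23: 01-1-1 ←essential
  m27: -11-11 ←essential
  m28: --110- ←essential
  m29: --110-,-111-1,0-11-1,01-1-1
  m31: -11-11,-111-1,0-11-1,01-1-1
  m32: 10---0 ←essential
  m34: -0-010,10---0,10-01-,100-1-
  m35: 1--011,10-01-,100-1-
  m36: -0-100,1--100,1-01-0,10---0
  m38: 1-01-0,10---0,100-1-
  m39: 100-1- ←essential
  m40: -01--0,1-1-00,10---0,101-0-,1010--
  m41: 101-0-,1010--
  m42: -0-010,-01--0,10---0,10-01-,1010--
  m45: --110-,101-0-
  m46: -01--0,10---0
  m49: -10001,1100-1
  m51: 1--011,1100-1
  m56: 1-1-00 ←essential
  m59: -11-11,1--011
  m60: --110-,1--100,1-1-00
  m61: --110-,-111-1
  m63: -11-11,-111-1
Essential: --110-, -0-010, -0-100, -01--0, -11-11, 01-1-1, 1-1-00, 10---0, 100-1-
Petrick residual → -10001, 0-11-1, 1--011, 101-0-
Min cover (13 terms): cde' + b'd'ef' + b'de'f' + b'cf' + bc'd'e'f + bcef + a'cdf + a'bdf + ad'ef + ace'f' + ab'f' + ab'c'e + ab'ce'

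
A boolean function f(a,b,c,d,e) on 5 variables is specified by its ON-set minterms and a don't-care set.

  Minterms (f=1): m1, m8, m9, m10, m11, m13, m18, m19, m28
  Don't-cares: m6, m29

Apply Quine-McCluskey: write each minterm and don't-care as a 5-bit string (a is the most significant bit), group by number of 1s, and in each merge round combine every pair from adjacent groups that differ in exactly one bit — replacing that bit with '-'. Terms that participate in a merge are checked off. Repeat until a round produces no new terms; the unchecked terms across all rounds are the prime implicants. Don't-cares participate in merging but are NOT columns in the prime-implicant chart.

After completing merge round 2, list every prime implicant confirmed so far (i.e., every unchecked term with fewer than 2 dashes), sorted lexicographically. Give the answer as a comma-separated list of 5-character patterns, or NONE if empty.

size-2^0 implicants → 00001(✓)  00110  01000(✓)  01001(✓)  01010(✓)  01011(✓)  01101(✓)  10010(✓)  10011(✓)  11100(✓)  11101(✓)
size-2^1 implicants → -1101  0-001  01-01  010-0(✓)  010-1(✓)  0100-(✓)  0101-(✓)  1001-  1110-
size-2^2 implicants → 010--
Unchecked terms (primes): -1101, 0-001, 00110, 01-01, 010--, 1001-, 1110-

-1101, 0-001, 00110, 01-01, 1001-, 1110-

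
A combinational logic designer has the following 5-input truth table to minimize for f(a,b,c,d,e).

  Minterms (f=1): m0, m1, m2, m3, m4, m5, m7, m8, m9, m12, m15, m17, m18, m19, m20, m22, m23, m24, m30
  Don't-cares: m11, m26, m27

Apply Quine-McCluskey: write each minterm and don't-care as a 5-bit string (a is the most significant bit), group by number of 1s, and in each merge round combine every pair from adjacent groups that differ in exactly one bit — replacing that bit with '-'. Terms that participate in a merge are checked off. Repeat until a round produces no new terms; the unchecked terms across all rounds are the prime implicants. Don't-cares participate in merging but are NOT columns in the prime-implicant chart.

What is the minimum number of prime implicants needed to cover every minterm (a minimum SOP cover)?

[col 0] 00000*, 00001*, 00010*, 00011*, 00100*, 00101*, 00111*, 01000*, 01001*, 01011*, 01100*, 01111*, 10001*, 10010*, 10011*, 10100*, 10110*, 10111*, 11000*, 11010*, 11011*, 11110*
[col 1] -0001*, -0010*, -0011*, -0100, -0111*, -1000, -1011*, 0-000*, 0-001*, 0-011*, 0-100*, 0-111*, 00-00*, 00-01*, 00-11*, 000-0*, 000-1*, 0000-*, 0001-*, 001-1*, 0010-*, 01-00*, 01-11*, 010-1*, 0100-*, 1-010*, 1-011*, 1-110*, 10-10*, 10-11*, 100-1*, 1001-*, 101-0, 1011-*, 11-10*, 110-0, 1101-*
[col 2] --011, -0-11, -00-1, -001-, 0--00, 0--11, 0-0-1, 0-00-, 00--1, 00-0-, 000--, 1--10, 1-01-, 10-1-
Prime implicants: --011, -0-11, -00-1, -001-, -0100, -1000, 0--00, 0--11, 0-0-1, 0-00-, 00--1, 00-0-, 000--, 1--10, 1-01-, 10-1-, 101-0, 110-0
PI chart (minterm → PIs covering it):
  0 | 0--00,0-00-,00-0-,000--
  1 | -00-1,0-0-1,0-00-,00--1,00-0-,000--
  2 | -001-,000--
  3 | --011,-0-11,-00-1,-001-,0--11,0-0-1,00--1,000--
  4 | -0100,0--00,00-0-
  5 | 00--1,00-0-
  7 | -0-11,0--11,00--1
  8 | -1000,0--00,0-00-
  9 | 0-0-1,0-00-
  12 | 0--00  (sole → essential)
  15 | 0--11  (sole → essential)
  17 | -00-1  (sole → essential)
  18 | -001-,1--10,1-01-,10-1-
  19 | --011,-0-11,-00-1,-001-,1-01-,10-1-
  20 | -0100,101-0
  22 | 1--10,10-1-,101-0
  23 | -0-11,10-1-
  24 | -1000,110-0
  30 | 1--10  (sole → essential)
Essential prime implicants: -00-1, 0--00, 0--11, 1--10
Petrick residual → -0-11, -001-, -0100, -1000, 0-0-1, 00--1
Minimum SOP uses 10 PIs: b'de + b'c'e + b'c'd + b'cd'e' + bc'd'e' + a'd'e' + a'de + a'c'e + a'b'e + ade'

10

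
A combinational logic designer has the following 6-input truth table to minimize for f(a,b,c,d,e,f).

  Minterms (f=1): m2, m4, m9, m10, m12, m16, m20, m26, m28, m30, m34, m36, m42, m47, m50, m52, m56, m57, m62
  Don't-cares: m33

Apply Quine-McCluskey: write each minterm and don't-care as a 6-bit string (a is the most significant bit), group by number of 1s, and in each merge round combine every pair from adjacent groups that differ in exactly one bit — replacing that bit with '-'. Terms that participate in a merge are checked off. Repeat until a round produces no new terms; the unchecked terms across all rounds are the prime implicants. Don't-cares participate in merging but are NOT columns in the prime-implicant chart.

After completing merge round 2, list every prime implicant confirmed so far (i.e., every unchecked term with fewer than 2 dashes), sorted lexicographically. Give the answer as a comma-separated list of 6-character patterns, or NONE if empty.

Round 0: 000010✓ 000100✓ 001001 001010✓ 001100✓ 010000✓ 010100✓ 011010✓ 011100✓ 011110✓ 100001 100010✓ 100100✓ 101010✓ 101111 110010✓ 110100✓ 111000✓ 111001✓ 111110✓
Round 1: -00010✓ -00100✓ -01010✓ -10100✓ -11110 0-0100✓ 0-1010 0-1100✓ 00-010✓ 00-100✓ 01-100✓ 010-00 011-10 0111-0 1-0010 1-0100✓ 10-010✓ 11100-
Round 2: --0100 -0-010 0--100
PIs = {--0100, -0-010, -11110, 0--100, 0-1010, 001001, 010-00, 011-10, 0111-0, 1-0010, 100001, 101111, 11100-}

-11110, 0-1010, 001001, 010-00, 011-10, 0111-0, 1-0010, 100001, 101111, 11100-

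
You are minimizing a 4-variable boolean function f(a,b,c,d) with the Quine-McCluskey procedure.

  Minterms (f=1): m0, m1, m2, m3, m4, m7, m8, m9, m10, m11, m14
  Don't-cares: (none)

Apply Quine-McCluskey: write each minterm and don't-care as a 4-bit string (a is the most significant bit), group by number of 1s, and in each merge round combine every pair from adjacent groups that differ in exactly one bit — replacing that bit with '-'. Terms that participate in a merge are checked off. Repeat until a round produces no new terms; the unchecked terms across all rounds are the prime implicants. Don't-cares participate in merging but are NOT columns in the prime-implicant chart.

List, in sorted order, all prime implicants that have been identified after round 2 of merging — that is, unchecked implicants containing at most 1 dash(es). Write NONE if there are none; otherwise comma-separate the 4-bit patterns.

[col 0] 0000*, 0001*, 0010*, 0011*, 0100*, 0111*, 1000*, 1001*, 1010*, 1011*, 1110*
[col 1] -000*, -001*, -010*, -011*, 0-00, 0-11, 00-0*, 00-1*, 000-*, 001-*, 1-10, 10-0*, 10-1*, 100-*, 101-*
[col 2] -0-0*, -0-1*, -00-*, -01-*, 00--*, 10--*
[col 3] -0--
Prime implicants: -0--, 0-00, 0-11, 1-10

0-00, 0-11, 1-10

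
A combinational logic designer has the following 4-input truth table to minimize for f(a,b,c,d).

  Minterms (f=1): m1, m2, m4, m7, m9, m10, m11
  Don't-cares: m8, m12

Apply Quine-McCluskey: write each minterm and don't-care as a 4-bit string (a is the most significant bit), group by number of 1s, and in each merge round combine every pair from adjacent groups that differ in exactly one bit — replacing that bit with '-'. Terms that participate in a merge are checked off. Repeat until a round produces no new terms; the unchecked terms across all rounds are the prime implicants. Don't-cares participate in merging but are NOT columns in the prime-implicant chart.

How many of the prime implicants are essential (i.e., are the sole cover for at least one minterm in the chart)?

Round 0: 0001✓ 0010✓ 0100✓ 0111 1000✓ 1001✓ 1010✓ 1011✓ 1100✓
Round 1: -001 -010 -100 1-00 10-0✓ 10-1✓ 100-✓ 101-✓
Round 2: 10--
PIs = {-001, -010, -100, 0111, 1-00, 10--}
Coverage chart:
  m1: -001 ←essential
  m2: -010 ←essential
  m4: -100 ←essential
  m7: 0111 ←essential
  m9: -001,10--
  m10: -010,10--
  m11: 10-- ←essential
Essential: -001, -010, -100, 0111, 10--

5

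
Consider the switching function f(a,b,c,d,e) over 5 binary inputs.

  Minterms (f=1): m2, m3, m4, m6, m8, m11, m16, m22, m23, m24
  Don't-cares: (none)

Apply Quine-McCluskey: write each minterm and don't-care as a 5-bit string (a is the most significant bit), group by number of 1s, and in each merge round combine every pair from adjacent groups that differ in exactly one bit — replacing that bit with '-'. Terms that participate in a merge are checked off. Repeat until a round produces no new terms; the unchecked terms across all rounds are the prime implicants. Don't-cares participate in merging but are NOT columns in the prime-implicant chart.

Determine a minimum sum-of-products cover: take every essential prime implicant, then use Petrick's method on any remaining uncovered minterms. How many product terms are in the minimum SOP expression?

size-2^0 implicants → 00010(✓)  00011(✓)  00100(✓)  00110(✓)  01000(✓)  01011(✓)  10000(✓)  10110(✓)  10111(✓)  11000(✓)
size-2^1 implicants → -0110  -1000  0-011  00-10  0001-  001-0  1-000  1011-
Unchecked terms (primes): -0110, -1000, 0-011, 00-10, 0001-, 001-0, 1-000, 1011-
Minterm coverage:
  m2 ⊆ 00-10,0001-
  m3 ⊆ 0-011,0001-
  m4 ⊆ 001-0 [E]
  m6 ⊆ -0110,00-10,001-0
  m8 ⊆ -1000 [E]
  m11 ⊆ 0-011 [E]
  m16 ⊆ 1-000 [E]
  m22 ⊆ -0110,1011-
  m23 ⊆ 1011- [E]
  m24 ⊆ -1000,1-000
E = {-1000, 0-011, 001-0, 1-000, 1011-}
Petrick residual → 00-10
Cover = bc'd'e' + a'c'de + a'b'de' + a'b'ce' + ac'd'e' + ab'cd  |cover|=6

6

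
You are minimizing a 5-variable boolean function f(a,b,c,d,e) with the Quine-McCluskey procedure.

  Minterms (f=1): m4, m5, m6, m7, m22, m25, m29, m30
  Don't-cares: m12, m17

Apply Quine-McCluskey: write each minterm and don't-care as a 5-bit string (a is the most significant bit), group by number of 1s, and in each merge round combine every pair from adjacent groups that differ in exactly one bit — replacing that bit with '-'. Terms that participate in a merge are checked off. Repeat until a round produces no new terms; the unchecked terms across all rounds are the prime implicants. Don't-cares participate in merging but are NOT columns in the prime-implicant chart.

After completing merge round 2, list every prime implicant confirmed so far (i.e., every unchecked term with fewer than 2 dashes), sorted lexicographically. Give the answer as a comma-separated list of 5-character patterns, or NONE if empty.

-0110, 0-100, 1-001, 1-110, 11-01

[col 0] 00100*, 00101*, 00110*, 00111*, 01100*, 10001*, 10110*, 11001*, 11101*, 11110*
[col 1] -0110, 0-100, 001-0*, 001-1*, 0010-*, 0011-*, 1-001, 1-110, 11-01
[col 2] 001--
Prime implicants: -0110, 0-100, 001--, 1-001, 1-110, 11-01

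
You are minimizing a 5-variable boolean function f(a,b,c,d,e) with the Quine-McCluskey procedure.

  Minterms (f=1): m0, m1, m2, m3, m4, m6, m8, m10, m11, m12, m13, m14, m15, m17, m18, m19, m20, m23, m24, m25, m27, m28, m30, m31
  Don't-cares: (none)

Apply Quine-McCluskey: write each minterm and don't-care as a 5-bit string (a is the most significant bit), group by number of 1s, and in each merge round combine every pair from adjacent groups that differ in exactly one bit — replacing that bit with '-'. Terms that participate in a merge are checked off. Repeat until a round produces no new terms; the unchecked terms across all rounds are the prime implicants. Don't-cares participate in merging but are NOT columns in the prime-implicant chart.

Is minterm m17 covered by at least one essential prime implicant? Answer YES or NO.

Round 0: 00000✓ 00001✓ 00010✓ 00011✓ 00100✓ 00110✓ 01000✓ 01010✓ 01011✓ 01100✓ 01101✓ 01110✓ 01111✓ 10001✓ 10010✓ 10011✓ 10100✓ 10111✓ 11000✓ 11001✓ 11011✓ 11100✓ 11110✓ 11111✓
Round 1: -0001✓ -0010✓ -0011✓ -0100✓ -1000✓ -1011✓ -1100✓ -1110✓ -1111✓ 0-000✓ 0-010✓ 0-011✓ 0-100✓ 0-110✓ 00-00✓ 00-10✓ 000-0✓ 000-1✓ 0000-✓ 0001-✓ 001-0✓ 01-00✓ 01-10✓ 01-11✓ 010-0✓ 0101-✓ 011-0✓ 011-1✓ 0110-✓ 0111-✓ 1-001✓ 1-011✓ 1-100✓ 1-111✓ 10-11✓ 100-1✓ 1001-✓ 11-00✓ 11-11✓ 110-1✓ 1100- 111-0✓ 1111-✓
Round 2: --011 --100 -00-1 -001- -1-00 -1-11 -11-0 -111- 0--00✓ 0--10✓ 0-0-0✓ 0-01- 0-1-0✓ 00--0✓ 000-- 01--0✓ 01-1- 011-- 1--11 1-0-1
Round 3: 0---0
PIs = {--011, --100, -00-1, -001-, -1-00, -1-11, -11-0, -111-, 0---0, 0-01-, 000--, 01-1-, 011--, 1--11, 1-0-1, 1100-}
Coverage chart:
  m0: 0---0,000--
  m1: -00-1,000--
  m2: -001-,0---0,0-01-,000--
  m3: --011,-00-1,-001-,0-01-,000--
  m4: --100,0---0
  m6: 0---0 ←essential
  m8: -1-00,0---0
  m10: 0---0,0-01-,01-1-
  m11: --011,-1-11,0-01-,01-1-
  m12: --100,-1-00,-11-0,0---0,011--
  m13: 011-- ←essential
  m14: -11-0,-111-,0---0,01-1-,011--
  m15: -1-11,-111-,01-1-,011--
  m17: -00-1,1-0-1
  m18: -001- ←essential
  m19: --011,-00-1,-001-,1--11,1-0-1
  m20: --100 ←essential
  m23: 1--11 ←essential
  m24: -1-00,1100-
  m25: 1-0-1,1100-
  m27: --011,-1-11,1--11,1-0-1
  m28: --100,-1-00,-11-0
  m30: -11-0,-111-
  m31: -1-11,-111-,1--11
Essential: --100, -001-, 0---0, 011--, 1--11

NO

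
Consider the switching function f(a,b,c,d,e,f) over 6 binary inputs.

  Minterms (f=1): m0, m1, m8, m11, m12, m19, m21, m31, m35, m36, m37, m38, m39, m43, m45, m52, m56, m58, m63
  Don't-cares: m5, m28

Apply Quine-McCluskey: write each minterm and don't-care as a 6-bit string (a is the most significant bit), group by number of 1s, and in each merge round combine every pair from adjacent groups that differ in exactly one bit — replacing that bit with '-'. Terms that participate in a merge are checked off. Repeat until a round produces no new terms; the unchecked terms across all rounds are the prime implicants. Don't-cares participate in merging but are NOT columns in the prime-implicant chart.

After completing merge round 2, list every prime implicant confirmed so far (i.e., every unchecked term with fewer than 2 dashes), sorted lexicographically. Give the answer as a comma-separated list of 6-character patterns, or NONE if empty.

-00101, -01011, -11111, 0-0101, 0-1100, 00-000, 000-01, 00000-, 001-00, 010011, 1-0100, 10-011, 10-101, 100-11, 1110-0

Round 0: 000000✓ 000001✓ 000101✓ 001000✓ 001011✓ 001100✓ 010011 010101✓ 011100✓ 011111✓ 100011✓ 100100✓ 100101✓ 100110✓ 100111✓ 101011✓ 101101✓ 110100✓ 111000✓ 111010✓ 111111✓
Round 1: -00101 -01011 -11111 0-0101 0-1100 00-000 000-01 00000- 001-00 1-0100 10-011 10-101 100-11 1001-0✓ 1001-1✓ 10010-✓ 10011-✓ 1110-0
Round 2: 1001--
PIs = {-00101, -01011, -11111, 0-0101, 0-1100, 00-000, 000-01, 00000-, 001-00, 010011, 1-0100, 10-011, 10-101, 100-11, 1001--, 1110-0}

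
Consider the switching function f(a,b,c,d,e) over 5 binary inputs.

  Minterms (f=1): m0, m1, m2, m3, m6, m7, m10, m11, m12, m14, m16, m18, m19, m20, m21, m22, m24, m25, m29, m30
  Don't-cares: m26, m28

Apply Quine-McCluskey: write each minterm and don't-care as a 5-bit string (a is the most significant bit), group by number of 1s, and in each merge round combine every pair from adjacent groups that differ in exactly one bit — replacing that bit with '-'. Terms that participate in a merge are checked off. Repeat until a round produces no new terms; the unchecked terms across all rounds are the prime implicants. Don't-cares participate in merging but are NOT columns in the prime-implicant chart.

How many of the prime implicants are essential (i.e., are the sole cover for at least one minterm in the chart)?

7

size-2^0 implicants → 00000(✓)  00001(✓)  00010(✓)  00011(✓)  00110(✓)  00111(✓)  01010(✓)  01011(✓)  01100(✓)  01110(✓)  10000(✓)  10010(✓)  10011(✓)  10100(✓)  10101(✓)  10110(✓)  11000(✓)  11001(✓)  11010(✓)  11100(✓)  11101(✓)  11110(✓)
size-2^1 implicants → -0000(✓)  -0010(✓)  -0011(✓)  -0110(✓)  -1010(✓)  -1100(✓)  -1110(✓)  0-010(✓)  0-011(✓)  0-110(✓)  00-10(✓)  00-11(✓)  000-0(✓)  000-1(✓)  0000-(✓)  0001-(✓)  0011-(✓)  01-10(✓)  0101-(✓)  011-0(✓)  1-000(✓)  1-010(✓)  1-100(✓)  1-101(✓)  1-110(✓)  10-00(✓)  10-10(✓)  100-0(✓)  1001-(✓)  101-0(✓)  1010-(✓)  11-00(✓)  11-01(✓)  11-10(✓)  110-0(✓)  1100-(✓)  111-0(✓)  1110-(✓)
size-2^2 implicants → --010(✓)  --110(✓)  -0-10(✓)  -00-0  -001-  -1-10(✓)  -11-0  0--10(✓)  0-01-  00-1-  000--  1--00(✓)  1--10(✓)  1-0-0(✓)  1-1-0(✓)  1-10-  10--0(✓)  11--0(✓)  11-0-
size-2^3 implicants → ---10  1---0
Unchecked terms (primes): ---10, -00-0, -001-, -11-0, 0-01-, 00-1-, 000--, 1---0, 1-10-, 11-0-
Minterm coverage:
  m0 ⊆ -00-0,000--
  m1 ⊆ 000-- [E]
  m2 ⊆ ---10,-00-0,-001-,0-01-,00-1-,000--
  m3 ⊆ -001-,0-01-,00-1-,000--
  m6 ⊆ ---10,00-1-
  m7 ⊆ 00-1- [E]
  m10 ⊆ ---10,0-01-
  m11 ⊆ 0-01- [E]
  m12 ⊆ -11-0 [E]
  m14 ⊆ ---10,-11-0
  m16 ⊆ -00-0,1---0
  m18 ⊆ ---10,-00-0,-001-,1---0
  m19 ⊆ -001- [E]
  m20 ⊆ 1---0,1-10-
  m21 ⊆ 1-10- [E]
  m22 ⊆ ---10,1---0
  m24 ⊆ 1---0,11-0-
  m25 ⊆ 11-0- [E]
  m29 ⊆ 1-10-,11-0-
  m30 ⊆ ---10,-11-0,1---0
E = {-001-, -11-0, 0-01-, 00-1-, 000--, 1-10-, 11-0-}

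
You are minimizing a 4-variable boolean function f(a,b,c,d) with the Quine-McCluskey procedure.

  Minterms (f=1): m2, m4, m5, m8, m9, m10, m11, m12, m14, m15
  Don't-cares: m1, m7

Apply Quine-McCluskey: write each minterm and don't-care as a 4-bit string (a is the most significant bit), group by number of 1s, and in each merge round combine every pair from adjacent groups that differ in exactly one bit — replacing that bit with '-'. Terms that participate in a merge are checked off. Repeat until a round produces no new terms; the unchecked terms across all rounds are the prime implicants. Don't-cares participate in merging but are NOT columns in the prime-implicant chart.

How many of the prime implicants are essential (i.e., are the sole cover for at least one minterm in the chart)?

Round 0: 0001✓ 0010✓ 0100✓ 0101✓ 0111✓ 1000✓ 1001✓ 1010✓ 1011✓ 1100✓ 1110✓ 1111✓
Round 1: -001 -010 -100 -111 0-01 01-1 010- 1-00✓ 1-10✓ 1-11✓ 10-0✓ 10-1✓ 100-✓ 101-✓ 11-0✓ 111-✓
Round 2: 1--0 1-1- 10--
PIs = {-001, -010, -100, -111, 0-01, 01-1, 010-, 1--0, 1-1-, 10--}
Coverage chart:
  m2: -010 ←essential
  m4: -100,010-
  m5: 0-01,01-1,010-
  m8: 1--0,10--
  m9: -001,10--
  m10: -010,1--0,1-1-,10--
  m11: 1-1-,10--
  m12: -100,1--0
  m14: 1--0,1-1-
  m15: -111,1-1-
Essential: -010

1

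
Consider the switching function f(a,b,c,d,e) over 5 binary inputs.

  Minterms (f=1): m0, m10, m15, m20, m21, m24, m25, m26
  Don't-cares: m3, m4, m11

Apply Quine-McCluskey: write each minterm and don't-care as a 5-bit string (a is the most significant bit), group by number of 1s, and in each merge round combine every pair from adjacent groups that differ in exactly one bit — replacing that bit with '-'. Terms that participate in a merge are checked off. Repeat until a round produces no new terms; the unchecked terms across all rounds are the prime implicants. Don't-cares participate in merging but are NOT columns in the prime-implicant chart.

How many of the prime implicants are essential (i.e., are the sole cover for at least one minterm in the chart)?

4

[col 0] 00000*, 00011*, 00100*, 01010*, 01011*, 01111*, 10100*, 10101*, 11000*, 11001*, 11010*
[col 1] -0100, -1010, 0-011, 00-00, 01-11, 0101-, 1010-, 110-0, 1100-
Prime implicants: -0100, -1010, 0-011, 00-00, 01-11, 0101-, 1010-, 110-0, 1100-
PI chart (minterm → PIs covering it):
  0 | 00-00  (sole → essential)
  10 | -1010,0101-
  15 | 01-11  (sole → essential)
  20 | -0100,1010-
  21 | 1010-  (sole → essential)
  24 | 110-0,1100-
  25 | 1100-  (sole → essential)
  26 | -1010,110-0
Essential prime implicants: 00-00, 01-11, 1010-, 1100-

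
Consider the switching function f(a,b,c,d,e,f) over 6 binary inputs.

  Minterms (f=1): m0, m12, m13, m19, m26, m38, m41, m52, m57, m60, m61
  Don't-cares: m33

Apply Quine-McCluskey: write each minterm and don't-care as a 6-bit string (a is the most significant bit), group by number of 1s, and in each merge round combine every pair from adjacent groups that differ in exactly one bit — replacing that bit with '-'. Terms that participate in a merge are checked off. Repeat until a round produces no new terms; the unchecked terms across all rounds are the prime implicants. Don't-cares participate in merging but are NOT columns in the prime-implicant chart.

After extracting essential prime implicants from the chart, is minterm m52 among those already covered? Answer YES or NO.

YES

[col 0] 000000, 001100*, 001101*, 010011, 011010, 100001*, 100110, 101001*, 110100*, 111001*, 111100*, 111101*
[col 1] 00110-, 1-1001, 10-001, 11-100, 111-01, 11110-
Prime implicants: 000000, 00110-, 010011, 011010, 1-1001, 10-001, 100110, 11-100, 111-01, 11110-
PI chart (minterm → PIs covering it):
  0 | 000000  (sole → essential)
  12 | 00110-  (sole → essential)
  13 | 00110-  (sole → essential)
  19 | 010011  (sole → essential)
  26 | 011010  (sole → essential)
  38 | 100110  (sole → essential)
  41 | 1-1001,10-001
  52 | 11-100  (sole → essential)
  57 | 1-1001,111-01
  60 | 11-100,11110-
  61 | 111-01,11110-
Essential prime implicants: 000000, 00110-, 010011, 011010, 100110, 11-100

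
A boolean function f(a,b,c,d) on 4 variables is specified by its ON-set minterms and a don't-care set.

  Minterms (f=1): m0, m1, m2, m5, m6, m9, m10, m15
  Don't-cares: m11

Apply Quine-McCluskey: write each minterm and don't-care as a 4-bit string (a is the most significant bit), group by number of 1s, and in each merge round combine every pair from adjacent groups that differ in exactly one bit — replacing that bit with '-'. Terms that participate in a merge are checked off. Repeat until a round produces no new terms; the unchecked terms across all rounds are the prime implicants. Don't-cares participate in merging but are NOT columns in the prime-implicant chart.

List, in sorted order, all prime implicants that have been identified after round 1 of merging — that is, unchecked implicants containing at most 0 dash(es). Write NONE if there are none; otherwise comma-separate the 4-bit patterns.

NONE

size-2^0 implicants → 0000(✓)  0001(✓)  0010(✓)  0101(✓)  0110(✓)  1001(✓)  1010(✓)  1011(✓)  1111(✓)
size-2^1 implicants → -001  -010  0-01  0-10  00-0  000-  1-11  10-1  101-
Unchecked terms (primes): -001, -010, 0-01, 0-10, 00-0, 000-, 1-11, 10-1, 101-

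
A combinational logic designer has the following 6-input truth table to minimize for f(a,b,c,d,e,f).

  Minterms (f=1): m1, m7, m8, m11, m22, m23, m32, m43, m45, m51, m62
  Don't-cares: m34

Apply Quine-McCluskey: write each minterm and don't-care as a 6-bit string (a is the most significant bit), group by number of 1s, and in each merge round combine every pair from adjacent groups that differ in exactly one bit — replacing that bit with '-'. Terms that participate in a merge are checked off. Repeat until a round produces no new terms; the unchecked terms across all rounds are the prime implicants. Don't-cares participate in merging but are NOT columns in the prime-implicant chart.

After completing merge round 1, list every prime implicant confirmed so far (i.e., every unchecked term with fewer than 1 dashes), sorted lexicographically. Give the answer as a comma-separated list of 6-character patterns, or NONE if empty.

000001, 001000, 101101, 110011, 111110

size-2^0 implicants → 000001  000111(✓)  001000  001011(✓)  010110(✓)  010111(✓)  100000(✓)  100010(✓)  101011(✓)  101101  110011  111110
size-2^1 implicants → -01011  0-0111  01011-  1000-0
Unchecked terms (primes): -01011, 0-0111, 000001, 001000, 01011-, 1000-0, 101101, 110011, 111110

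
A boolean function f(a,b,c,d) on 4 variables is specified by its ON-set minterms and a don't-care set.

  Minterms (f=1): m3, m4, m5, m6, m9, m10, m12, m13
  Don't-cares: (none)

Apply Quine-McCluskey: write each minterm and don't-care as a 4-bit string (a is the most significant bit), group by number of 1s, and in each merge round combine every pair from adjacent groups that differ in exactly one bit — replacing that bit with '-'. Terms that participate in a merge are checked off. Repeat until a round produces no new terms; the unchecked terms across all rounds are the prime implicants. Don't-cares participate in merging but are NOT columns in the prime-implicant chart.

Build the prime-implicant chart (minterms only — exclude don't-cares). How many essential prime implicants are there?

5

size-2^0 implicants → 0011  0100(✓)  0101(✓)  0110(✓)  1001(✓)  1010  1100(✓)  1101(✓)
size-2^1 implicants → -100(✓)  -101(✓)  01-0  010-(✓)  1-01  110-(✓)
size-2^2 implicants → -10-
Unchecked terms (primes): -10-, 0011, 01-0, 1-01, 1010
Minterm coverage:
  m3 ⊆ 0011 [E]
  m4 ⊆ -10-,01-0
  m5 ⊆ -10- [E]
  m6 ⊆ 01-0 [E]
  m9 ⊆ 1-01 [E]
  m10 ⊆ 1010 [E]
  m12 ⊆ -10- [E]
  m13 ⊆ -10-,1-01
E = {-10-, 0011, 01-0, 1-01, 1010}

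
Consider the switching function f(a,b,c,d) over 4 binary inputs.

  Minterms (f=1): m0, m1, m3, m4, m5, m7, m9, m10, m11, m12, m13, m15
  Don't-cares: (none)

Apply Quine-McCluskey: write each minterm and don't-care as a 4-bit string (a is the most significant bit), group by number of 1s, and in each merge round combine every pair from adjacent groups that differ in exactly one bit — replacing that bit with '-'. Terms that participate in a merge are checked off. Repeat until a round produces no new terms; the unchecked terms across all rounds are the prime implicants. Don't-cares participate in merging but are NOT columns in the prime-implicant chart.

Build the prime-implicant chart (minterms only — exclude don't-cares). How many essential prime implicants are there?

[col 0] 0000*, 0001*, 0011*, 0100*, 0101*, 0111*, 1001*, 1010*, 1011*, 1100*, 1101*, 1111*
[col 1] -001*, -011*, -100*, -101*, -111*, 0-00*, 0-01*, 0-11*, 00-1*, 000-*, 01-1*, 010-*, 1-01*, 1-11*, 10-1*, 101-, 11-1*, 110-*
[col 2] --01*, --11*, -0-1*, -1-1*, -10-, 0--1*, 0-0-, 1--1*
[col 3] ---1
Prime implicants: ---1, -10-, 0-0-, 101-
PI chart (minterm → PIs covering it):
  0 | 0-0-  (sole → essential)
  1 | ---1,0-0-
  3 | ---1  (sole → essential)
  4 | -10-,0-0-
  5 | ---1,-10-,0-0-
  7 | ---1  (sole → essential)
  9 | ---1  (sole → essential)
  10 | 101-  (sole → essential)
  11 | ---1,101-
  12 | -10-  (sole → essential)
  13 | ---1,-10-
  15 | ---1  (sole → essential)
Essential prime implicants: ---1, -10-, 0-0-, 101-

4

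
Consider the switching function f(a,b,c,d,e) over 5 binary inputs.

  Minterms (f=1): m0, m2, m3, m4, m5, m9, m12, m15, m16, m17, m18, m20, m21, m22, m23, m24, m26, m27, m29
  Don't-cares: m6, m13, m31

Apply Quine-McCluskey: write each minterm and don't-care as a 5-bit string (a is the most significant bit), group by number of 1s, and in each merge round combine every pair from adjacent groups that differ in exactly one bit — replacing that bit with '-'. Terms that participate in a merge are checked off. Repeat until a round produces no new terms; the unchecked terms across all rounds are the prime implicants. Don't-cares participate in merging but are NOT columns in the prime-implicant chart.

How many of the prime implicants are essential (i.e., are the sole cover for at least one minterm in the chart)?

7

[col 0] 00000*, 00010*, 00011*, 00100*, 00101*, 00110*, 01001*, 01100*, 01101*, 01111*, 10000*, 10001*, 10010*, 10100*, 10101*, 10110*, 10111*, 11000*, 11010*, 11011*, 11101*, 11111*
[col 1] -0000*, -0010*, -0100*, -0101*, -0110*, -1101*, -1111*, 0-100*, 0-101*, 00-00*, 00-10*, 000-0*, 0001-, 001-0*, 0010-*, 01-01, 011-1*, 0110-*, 1-000*, 1-010*, 1-101*, 1-111*, 10-00*, 10-01*, 10-10*, 100-0*, 1000-*, 101-0*, 101-1*, 1010-*, 1011-*, 11-11, 110-0*, 1101-, 111-1*
[col 2] --101, -0-00*, -0-10*, -00-0*, -01-0*, -010-, -11-1, 0-10-, 00--0*, 1-0-0, 1-1-1, 10--0*, 10-0-, 101--
[col 3] -0--0
Prime implicants: --101, -0--0, -010-, -11-1, 0-10-, 0001-, 01-01, 1-0-0, 1-1-1, 10-0-, 101--, 11-11, 1101-
PI chart (minterm → PIs covering it):
  0 | -0--0  (sole → essential)
  2 | -0--0,0001-
  3 | 0001-  (sole → essential)
  4 | -0--0,-010-,0-10-
  5 | --101,-010-,0-10-
  9 | 01-01  (sole → essential)
  12 | 0-10-  (sole → essential)
  15 | -11-1  (sole → essential)
  16 | -0--0,1-0-0,10-0-
  17 | 10-0-  (sole → essential)
  18 | -0--0,1-0-0
  20 | -0--0,-010-,10-0-,101--
  21 | --101,-010-,1-1-1,10-0-,101--
  22 | -0--0,101--
  23 | 1-1-1,101--
  24 | 1-0-0  (sole → essential)
  26 | 1-0-0,1101-
  27 | 11-11,1101-
  29 | --101,-11-1,1-1-1
Essential prime implicants: -0--0, -11-1, 0-10-, 0001-, 01-01, 1-0-0, 10-0-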